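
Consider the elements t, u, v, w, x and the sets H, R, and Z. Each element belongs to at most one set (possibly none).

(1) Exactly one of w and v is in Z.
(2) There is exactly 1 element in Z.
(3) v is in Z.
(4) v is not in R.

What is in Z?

From (3): v ∈ Z.
(1) (exactly one): w ∉ Z.
(2): Z already has 1, so the rest are out.

Z = {v}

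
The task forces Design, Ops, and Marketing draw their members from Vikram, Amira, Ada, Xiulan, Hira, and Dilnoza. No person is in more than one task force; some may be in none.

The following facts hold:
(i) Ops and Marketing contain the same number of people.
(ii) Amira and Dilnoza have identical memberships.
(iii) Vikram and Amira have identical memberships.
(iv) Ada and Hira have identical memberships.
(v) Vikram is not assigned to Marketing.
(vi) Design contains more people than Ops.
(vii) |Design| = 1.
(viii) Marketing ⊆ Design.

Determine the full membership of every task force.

Design = {Xiulan}; Ops = {}; Marketing = {}

From (v): Vikram ∉ Marketing.
(iii): Amira matches Vikram: Amira ∉ Marketing.
(ii): Dilnoza matches Amira: Dilnoza ∉ Marketing.
Suppose Vikram ∈ Design: no assignment then satisfies all the clues, so Vikram ∉ Design.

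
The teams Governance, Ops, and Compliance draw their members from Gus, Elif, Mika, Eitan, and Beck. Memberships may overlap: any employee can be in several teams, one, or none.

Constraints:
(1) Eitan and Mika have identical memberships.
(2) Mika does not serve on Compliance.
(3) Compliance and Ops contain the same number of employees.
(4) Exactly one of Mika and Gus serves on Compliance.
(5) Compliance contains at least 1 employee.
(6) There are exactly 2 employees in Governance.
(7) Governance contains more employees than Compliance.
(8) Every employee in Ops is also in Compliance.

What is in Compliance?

Compliance = {Gus}

From (2): Mika ∉ Compliance.
(1): Eitan matches Mika: Eitan ∉ Compliance.
(4) (exactly one): Gus ∈ Compliance.
(8) contrapositive: Mika ∉ Ops.
(8) contrapositive: Eitan ∉ Ops.
Suppose Elif ∈ Compliance: no assignment then satisfies all the clues, so Elif ∉ Compliance.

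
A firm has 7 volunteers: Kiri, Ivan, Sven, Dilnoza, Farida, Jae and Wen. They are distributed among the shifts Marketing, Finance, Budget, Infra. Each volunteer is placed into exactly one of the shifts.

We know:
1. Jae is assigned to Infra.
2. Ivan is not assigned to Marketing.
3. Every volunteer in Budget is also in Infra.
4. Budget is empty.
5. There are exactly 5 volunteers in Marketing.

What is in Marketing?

From (1): Jae ∈ Infra.
From (2): Ivan ∉ Marketing.
(4): Budget already has 0, so the rest are out.
(5): only 5 candidates remain for Marketing, so all are in.

Marketing = {Dilnoza, Farida, Kiri, Sven, Wen}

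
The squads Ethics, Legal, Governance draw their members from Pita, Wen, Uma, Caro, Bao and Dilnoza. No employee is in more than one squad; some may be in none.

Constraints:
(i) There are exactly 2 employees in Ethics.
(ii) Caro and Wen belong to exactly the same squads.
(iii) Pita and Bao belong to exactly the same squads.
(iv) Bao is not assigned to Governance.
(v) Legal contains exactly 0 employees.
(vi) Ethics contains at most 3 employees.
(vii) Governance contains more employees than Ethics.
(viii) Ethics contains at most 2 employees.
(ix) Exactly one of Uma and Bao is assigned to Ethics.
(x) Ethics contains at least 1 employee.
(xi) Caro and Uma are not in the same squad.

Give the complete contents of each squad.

Ethics = {Bao, Pita}; Legal = {}; Governance = {Caro, Dilnoza, Wen}

From (iv): Bao ∉ Governance.
(iii): Pita matches Bao: Pita ∉ Governance.
(v): Legal already has 0, so the rest are out.
Suppose Pita ∉ Ethics: no assignment then satisfies all the clues, so Pita ∈ Ethics.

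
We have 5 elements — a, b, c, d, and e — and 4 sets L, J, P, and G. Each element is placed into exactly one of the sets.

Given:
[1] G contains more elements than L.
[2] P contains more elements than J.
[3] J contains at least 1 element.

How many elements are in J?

1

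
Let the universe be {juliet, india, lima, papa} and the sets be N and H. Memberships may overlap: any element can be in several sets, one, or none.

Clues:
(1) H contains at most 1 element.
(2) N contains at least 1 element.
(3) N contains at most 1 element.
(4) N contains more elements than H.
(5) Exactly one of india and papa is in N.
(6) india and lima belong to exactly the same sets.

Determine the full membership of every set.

N = {papa}; H = {}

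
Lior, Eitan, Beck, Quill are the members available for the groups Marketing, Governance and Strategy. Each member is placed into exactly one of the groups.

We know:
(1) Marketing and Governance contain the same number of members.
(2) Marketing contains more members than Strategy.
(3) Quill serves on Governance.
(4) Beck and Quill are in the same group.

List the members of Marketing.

Marketing = {Eitan, Lior}

From (3): Quill ∈ Governance.
(4): Beck matches Quill: Beck ∉ Marketing.
(4): Beck matches Quill: Beck ∈ Governance.
Suppose Lior ∉ Marketing: no assignment then satisfies all the clues, so Lior ∈ Marketing.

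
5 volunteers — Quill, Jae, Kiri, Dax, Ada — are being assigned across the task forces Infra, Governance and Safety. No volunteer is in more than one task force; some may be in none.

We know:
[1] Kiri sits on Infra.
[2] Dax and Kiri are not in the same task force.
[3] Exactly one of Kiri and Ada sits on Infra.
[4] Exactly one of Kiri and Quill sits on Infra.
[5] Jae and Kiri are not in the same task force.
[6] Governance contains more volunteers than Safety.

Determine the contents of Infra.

From (1): Kiri ∈ Infra.
(2): Dax ∉ Infra.
(3) (exactly one): Ada ∉ Infra.
(4) (exactly one): Quill ∉ Infra.
(5): Jae ∉ Infra.

Infra = {Kiri}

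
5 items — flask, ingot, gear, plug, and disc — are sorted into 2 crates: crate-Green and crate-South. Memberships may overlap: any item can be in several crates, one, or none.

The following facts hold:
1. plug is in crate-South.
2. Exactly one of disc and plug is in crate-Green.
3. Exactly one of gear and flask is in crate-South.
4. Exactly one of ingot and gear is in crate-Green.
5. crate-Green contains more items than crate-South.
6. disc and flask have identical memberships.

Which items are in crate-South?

crate-South = {gear, plug}

From (1): plug ∈ crate-South.
Suppose flask ∈ crate-South: no assignment then satisfies all the clues, so flask ∉ crate-South.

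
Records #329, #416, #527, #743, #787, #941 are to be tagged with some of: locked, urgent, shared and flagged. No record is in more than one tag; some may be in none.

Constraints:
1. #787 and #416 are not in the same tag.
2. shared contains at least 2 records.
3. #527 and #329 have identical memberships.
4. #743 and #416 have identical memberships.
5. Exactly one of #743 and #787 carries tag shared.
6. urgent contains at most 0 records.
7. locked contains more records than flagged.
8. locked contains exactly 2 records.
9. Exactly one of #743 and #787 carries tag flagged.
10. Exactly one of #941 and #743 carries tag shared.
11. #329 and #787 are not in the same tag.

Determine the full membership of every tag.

locked = {#329, #527}; urgent = {}; shared = {#416, #743}; flagged = {#787}

(6): urgent already has 0, so the rest are out.
Suppose #329 ∉ locked: no assignment then satisfies all the clues, so #329 ∈ locked.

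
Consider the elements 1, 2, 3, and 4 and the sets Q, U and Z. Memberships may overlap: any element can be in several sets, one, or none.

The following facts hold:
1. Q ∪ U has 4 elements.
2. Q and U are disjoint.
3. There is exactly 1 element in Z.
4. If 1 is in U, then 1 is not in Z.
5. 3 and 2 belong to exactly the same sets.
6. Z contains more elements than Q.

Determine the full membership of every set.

Q = {}; U = {1, 2, 3, 4}; Z = {4}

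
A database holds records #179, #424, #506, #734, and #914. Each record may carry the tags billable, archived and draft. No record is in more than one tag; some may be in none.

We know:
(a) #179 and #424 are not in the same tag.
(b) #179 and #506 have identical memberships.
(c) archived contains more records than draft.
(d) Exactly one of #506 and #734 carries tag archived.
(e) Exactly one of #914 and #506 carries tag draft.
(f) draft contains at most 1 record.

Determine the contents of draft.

draft = {#914}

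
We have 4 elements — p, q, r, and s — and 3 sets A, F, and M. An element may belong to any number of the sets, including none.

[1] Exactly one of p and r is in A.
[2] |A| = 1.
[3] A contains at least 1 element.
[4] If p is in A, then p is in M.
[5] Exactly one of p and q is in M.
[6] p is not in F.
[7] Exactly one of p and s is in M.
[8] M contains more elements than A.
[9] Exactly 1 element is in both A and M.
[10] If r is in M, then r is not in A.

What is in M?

M = {p, r}

From (6): p ∉ F.
Suppose p ∉ M: no assignment then satisfies all the clues, so p ∈ M.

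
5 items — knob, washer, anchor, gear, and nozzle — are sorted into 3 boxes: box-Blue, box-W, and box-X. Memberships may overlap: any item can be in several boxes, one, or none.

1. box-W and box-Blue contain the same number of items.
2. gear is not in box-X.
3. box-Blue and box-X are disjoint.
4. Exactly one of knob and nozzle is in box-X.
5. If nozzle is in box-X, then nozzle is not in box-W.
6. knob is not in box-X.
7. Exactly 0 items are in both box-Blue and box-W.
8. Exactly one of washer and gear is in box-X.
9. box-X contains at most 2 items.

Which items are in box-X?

box-X = {nozzle, washer}

From (2): gear ∉ box-X.
From (6): knob ∉ box-X.
(4) (exactly one): nozzle ∈ box-X.
(5): nozzle ∉ box-W.
(8) (exactly one): washer ∈ box-X.
(9): box-X already has 2, so the rest are out.
(3) (disjoint): washer ∉ box-Blue.
(3) (disjoint): nozzle ∉ box-Blue.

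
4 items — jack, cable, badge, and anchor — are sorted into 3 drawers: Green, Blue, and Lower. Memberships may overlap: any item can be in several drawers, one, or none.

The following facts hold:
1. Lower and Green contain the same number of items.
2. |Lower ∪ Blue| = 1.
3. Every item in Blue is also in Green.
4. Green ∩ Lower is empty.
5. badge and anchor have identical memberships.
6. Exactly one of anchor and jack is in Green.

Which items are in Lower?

Lower = {cable}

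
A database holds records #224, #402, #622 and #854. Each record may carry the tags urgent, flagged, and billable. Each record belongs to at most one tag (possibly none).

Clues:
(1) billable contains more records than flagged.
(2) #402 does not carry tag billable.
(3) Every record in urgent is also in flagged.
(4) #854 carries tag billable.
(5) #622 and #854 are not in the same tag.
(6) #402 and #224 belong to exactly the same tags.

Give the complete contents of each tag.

urgent = {}; flagged = {}; billable = {#854}

From (2): #402 ∉ billable.
From (4): #854 ∈ billable.
(5): #622 ∉ billable.
(6): #224 matches #402: #224 ∉ billable.
Suppose #224 ∈ urgent: no assignment then satisfies all the clues, so #224 ∉ urgent.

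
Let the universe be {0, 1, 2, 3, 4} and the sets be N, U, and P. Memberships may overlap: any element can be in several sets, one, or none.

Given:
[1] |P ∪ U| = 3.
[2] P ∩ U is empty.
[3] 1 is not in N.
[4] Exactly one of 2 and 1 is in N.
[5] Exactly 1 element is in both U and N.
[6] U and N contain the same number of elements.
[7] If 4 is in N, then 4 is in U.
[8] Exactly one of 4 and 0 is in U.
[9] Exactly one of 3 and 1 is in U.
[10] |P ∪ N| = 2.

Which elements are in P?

From (3): 1 ∉ N.
(4) (exactly one): 2 ∈ N.
Suppose 0 ∈ P: no assignment then satisfies all the clues, so 0 ∉ P.

P = {2}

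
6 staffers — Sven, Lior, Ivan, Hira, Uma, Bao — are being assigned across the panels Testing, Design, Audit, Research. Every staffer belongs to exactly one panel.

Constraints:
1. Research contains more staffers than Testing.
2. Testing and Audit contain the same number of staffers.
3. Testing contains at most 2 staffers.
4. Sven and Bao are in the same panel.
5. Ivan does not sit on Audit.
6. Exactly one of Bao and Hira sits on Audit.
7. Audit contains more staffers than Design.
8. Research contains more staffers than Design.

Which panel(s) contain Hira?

From (5): Ivan ∉ Audit.
Suppose Hira ∈ Testing: no assignment then satisfies all the clues, so Hira ∉ Testing.

Hira: Audit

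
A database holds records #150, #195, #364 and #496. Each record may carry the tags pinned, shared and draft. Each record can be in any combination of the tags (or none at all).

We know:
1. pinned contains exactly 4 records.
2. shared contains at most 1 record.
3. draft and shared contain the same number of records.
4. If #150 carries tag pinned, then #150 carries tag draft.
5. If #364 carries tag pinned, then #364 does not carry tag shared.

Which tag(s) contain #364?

#364: pinned

(1): only 4 candidates remain for pinned, so all are in.
(4): #150 ∈ draft.
(5): #364 ∉ shared.
Suppose #364 ∈ draft: no assignment then satisfies all the clues, so #364 ∉ draft.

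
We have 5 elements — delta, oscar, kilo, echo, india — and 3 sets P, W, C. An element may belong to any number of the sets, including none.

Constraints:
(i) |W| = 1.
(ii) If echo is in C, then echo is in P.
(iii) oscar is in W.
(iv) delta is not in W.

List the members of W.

W = {oscar}

From (iii): oscar ∈ W.
From (iv): delta ∉ W.
(i): W already has 1, so the rest are out.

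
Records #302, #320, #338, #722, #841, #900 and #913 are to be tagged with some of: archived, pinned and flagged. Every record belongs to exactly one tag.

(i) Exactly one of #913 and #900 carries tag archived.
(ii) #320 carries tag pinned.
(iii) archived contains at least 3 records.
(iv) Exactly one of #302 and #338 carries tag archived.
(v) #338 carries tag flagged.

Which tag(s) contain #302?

#302: archived

From (ii): #320 ∈ pinned.
From (v): #338 ∈ flagged.
(iv) (exactly one): #302 ∈ archived.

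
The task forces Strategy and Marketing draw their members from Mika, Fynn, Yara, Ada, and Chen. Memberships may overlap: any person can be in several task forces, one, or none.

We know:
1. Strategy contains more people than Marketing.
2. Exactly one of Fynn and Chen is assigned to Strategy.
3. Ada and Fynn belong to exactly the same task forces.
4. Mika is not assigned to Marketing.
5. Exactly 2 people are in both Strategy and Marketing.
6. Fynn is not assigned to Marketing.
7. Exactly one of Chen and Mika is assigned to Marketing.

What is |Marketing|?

2

From (4): Mika ∉ Marketing.
From (6): Fynn ∉ Marketing.
(3): Ada matches Fynn: Ada ∉ Marketing.
(7) (exactly one): Chen ∈ Marketing.
Suppose Mika ∉ Strategy: no assignment then satisfies all the clues, so Mika ∈ Strategy.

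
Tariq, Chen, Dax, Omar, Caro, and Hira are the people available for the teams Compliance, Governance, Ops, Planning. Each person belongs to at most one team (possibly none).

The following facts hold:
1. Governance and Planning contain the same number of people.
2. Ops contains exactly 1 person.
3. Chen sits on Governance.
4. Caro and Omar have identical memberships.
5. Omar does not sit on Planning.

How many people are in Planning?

1

From (3): Chen ∈ Governance.
From (5): Omar ∉ Planning.
(4): Caro matches Omar: Caro ∉ Planning.
Suppose Tariq ∈ Governance: no assignment then satisfies all the clues, so Tariq ∉ Governance.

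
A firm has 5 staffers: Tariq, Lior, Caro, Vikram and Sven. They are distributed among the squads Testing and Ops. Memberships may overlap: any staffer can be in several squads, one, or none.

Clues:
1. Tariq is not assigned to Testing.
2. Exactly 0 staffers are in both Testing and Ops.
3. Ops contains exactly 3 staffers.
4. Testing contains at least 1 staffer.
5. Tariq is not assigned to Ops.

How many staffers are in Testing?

1

From (1): Tariq ∉ Testing.
From (5): Tariq ∉ Ops.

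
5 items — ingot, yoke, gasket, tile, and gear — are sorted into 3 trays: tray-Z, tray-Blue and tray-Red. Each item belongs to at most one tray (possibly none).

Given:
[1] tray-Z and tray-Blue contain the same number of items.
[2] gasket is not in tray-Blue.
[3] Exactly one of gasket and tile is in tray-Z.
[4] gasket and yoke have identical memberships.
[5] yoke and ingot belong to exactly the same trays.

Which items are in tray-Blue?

From (2): gasket ∉ tray-Blue.
(4): yoke matches gasket: yoke ∉ tray-Blue.
(5): ingot matches yoke: ingot ∉ tray-Blue.
Suppose tile ∈ tray-Blue: no assignment then satisfies all the clues, so tile ∉ tray-Blue.

tray-Blue = {gear}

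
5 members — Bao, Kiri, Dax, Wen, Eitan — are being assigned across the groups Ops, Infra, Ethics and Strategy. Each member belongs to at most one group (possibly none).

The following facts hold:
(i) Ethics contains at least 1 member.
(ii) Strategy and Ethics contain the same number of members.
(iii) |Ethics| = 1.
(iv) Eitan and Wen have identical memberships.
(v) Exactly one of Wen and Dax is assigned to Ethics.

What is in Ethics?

Ethics = {Dax}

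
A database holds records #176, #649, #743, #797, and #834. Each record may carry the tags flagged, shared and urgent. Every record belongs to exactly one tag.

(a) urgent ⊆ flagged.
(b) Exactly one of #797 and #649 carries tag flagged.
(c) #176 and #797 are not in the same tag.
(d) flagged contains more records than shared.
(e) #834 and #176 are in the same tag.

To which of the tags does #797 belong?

#797: shared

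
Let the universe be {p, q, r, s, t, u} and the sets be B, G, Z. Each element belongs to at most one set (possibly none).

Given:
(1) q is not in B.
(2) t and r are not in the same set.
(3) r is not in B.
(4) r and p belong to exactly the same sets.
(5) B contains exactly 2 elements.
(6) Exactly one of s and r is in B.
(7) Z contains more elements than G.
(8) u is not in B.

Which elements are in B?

From (1): q ∉ B.
From (3): r ∉ B.
From (8): u ∉ B.
(4): p matches r: p ∉ B.
(5): only 2 candidates remain for B, so all are in.

B = {s, t}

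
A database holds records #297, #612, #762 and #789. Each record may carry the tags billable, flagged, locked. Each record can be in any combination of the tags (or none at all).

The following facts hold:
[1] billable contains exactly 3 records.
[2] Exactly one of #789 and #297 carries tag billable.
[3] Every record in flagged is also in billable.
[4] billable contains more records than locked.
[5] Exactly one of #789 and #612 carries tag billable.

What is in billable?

billable = {#297, #612, #762}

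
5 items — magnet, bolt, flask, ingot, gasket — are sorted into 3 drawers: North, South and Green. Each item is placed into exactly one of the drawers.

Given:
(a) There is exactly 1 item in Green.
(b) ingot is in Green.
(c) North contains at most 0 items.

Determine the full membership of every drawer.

From (b): ingot ∈ Green.
(a): Green already has 1, so the rest are out.
(c): North already has 0, so the rest are out.
Only one drawer left: magnet ∈ South.
Only one drawer left: bolt ∈ South.
Only one drawer left: flask ∈ South.
Only one drawer left: gasket ∈ South.

North = {}; South = {bolt, flask, gasket, magnet}; Green = {ingot}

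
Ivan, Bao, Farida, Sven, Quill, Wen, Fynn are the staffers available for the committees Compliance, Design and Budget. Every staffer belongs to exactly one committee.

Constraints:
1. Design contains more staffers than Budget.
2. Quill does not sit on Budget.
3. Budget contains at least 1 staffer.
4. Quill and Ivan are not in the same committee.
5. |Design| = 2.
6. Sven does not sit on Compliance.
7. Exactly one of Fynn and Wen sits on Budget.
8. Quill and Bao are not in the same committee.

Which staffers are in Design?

Design = {Quill, Sven}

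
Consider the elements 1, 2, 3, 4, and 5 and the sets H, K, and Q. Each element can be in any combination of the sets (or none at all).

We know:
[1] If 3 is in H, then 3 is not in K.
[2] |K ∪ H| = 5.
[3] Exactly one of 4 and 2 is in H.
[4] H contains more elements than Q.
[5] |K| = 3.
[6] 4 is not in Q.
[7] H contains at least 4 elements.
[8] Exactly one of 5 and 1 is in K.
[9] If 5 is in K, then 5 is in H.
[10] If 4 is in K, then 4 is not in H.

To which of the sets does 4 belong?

4: K

From (6): 4 ∉ Q.
Suppose 4 ∈ H: no assignment then satisfies all the clues, so 4 ∉ H.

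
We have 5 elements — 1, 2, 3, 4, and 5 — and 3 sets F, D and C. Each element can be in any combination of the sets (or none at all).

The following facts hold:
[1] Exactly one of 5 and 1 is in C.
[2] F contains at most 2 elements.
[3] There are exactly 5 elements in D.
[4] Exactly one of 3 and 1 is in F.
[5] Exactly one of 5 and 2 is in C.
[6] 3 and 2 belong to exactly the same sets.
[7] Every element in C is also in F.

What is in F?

F = {1, 5}

(3): only 5 candidates remain for D, so all are in.
Suppose 1 ∉ F: no assignment then satisfies all the clues, so 1 ∈ F.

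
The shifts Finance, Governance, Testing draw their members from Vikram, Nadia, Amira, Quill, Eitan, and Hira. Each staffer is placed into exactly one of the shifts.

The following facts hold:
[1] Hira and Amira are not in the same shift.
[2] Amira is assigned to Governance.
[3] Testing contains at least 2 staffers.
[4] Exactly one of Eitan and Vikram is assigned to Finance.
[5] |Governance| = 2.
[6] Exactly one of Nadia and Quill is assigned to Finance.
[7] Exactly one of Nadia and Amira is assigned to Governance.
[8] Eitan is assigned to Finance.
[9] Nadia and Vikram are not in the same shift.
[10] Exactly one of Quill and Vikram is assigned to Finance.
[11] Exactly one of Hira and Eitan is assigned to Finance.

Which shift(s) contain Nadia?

From (2): Amira ∈ Governance.
From (8): Eitan ∈ Finance.
(1): Hira ∉ Governance.
(4) (exactly one): Vikram ∉ Finance.
(7) (exactly one): Nadia ∉ Governance.
(10) (exactly one): Quill ∈ Finance.
(11) (exactly one): Hira ∉ Finance.
Only one shift left: Hira ∈ Testing.
(5): only 2 candidates remain for Governance, so all are in.
(6) (exactly one): Nadia ∉ Finance.
Only one shift left: Nadia ∈ Testing.

Nadia: Testing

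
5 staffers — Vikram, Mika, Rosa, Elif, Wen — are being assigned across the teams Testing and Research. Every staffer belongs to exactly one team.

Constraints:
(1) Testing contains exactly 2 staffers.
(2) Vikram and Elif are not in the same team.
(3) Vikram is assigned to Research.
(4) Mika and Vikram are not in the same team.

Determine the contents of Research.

From (3): Vikram ∈ Research.
(2): Elif ∉ Research.
(4): Mika ∉ Research.
Only one team left: Mika ∈ Testing.
Only one team left: Elif ∈ Testing.
(1): Testing already has 2, so the rest are out.
Only one team left: Rosa ∈ Research.
Only one team left: Wen ∈ Research.

Research = {Rosa, Vikram, Wen}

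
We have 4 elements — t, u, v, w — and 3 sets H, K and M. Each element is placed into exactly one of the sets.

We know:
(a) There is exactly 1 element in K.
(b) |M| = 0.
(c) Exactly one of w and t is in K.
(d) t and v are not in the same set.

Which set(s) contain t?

t: K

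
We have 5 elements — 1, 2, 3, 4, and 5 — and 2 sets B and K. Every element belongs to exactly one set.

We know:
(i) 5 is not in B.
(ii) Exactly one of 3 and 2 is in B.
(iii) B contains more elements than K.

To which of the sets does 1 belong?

1: B

From (i): 5 ∉ B.
Only one set left: 5 ∈ K.
Suppose 1 ∉ B: no assignment then satisfies all the clues, so 1 ∈ B.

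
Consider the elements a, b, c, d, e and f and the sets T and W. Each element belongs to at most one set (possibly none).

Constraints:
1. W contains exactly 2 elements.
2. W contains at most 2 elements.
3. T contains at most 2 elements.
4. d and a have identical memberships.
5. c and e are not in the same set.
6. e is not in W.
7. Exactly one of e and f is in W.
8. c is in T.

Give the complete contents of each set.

T = {c}; W = {b, f}

From (6): e ∉ W.
From (8): c ∈ T.
(5): e ∉ T.
(7) (exactly one): f ∈ W.
Suppose a ∈ T: no assignment then satisfies all the clues, so a ∉ T.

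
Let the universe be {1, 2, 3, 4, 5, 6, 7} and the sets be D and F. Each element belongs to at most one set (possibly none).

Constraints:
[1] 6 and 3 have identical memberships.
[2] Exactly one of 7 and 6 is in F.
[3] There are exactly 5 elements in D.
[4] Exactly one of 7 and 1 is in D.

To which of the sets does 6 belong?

6: D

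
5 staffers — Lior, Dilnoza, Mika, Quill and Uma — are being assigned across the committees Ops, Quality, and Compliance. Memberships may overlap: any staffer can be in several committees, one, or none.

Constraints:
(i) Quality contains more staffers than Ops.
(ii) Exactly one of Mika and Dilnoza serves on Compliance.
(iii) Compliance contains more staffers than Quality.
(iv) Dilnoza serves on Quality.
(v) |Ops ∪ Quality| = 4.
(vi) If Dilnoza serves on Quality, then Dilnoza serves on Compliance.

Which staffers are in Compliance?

Compliance = {Dilnoza, Lior, Quill, Uma}

From (iv): Dilnoza ∈ Quality.
(vi): Dilnoza ∈ Compliance.
(ii) (exactly one): Mika ∉ Compliance.
Suppose Lior ∉ Compliance: no assignment then satisfies all the clues, so Lior ∈ Compliance.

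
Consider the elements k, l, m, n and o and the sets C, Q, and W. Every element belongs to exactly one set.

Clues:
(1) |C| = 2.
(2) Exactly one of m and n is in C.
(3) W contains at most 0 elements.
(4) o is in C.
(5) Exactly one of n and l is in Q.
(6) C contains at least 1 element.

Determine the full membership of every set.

C = {n, o}; Q = {k, l, m}; W = {}

From (4): o ∈ C.
(3): W already has 0, so the rest are out.
Suppose k ∈ C: no assignment then satisfies all the clues, so k ∉ C.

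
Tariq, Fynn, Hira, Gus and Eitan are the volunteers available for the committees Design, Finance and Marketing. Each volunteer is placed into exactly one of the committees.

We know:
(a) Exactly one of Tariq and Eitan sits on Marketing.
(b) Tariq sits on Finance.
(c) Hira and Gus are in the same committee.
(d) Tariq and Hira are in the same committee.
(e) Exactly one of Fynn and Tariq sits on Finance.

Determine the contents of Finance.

From (b): Tariq ∈ Finance.
(a) (exactly one): Eitan ∈ Marketing.
(d): Hira matches Tariq: Hira ∉ Design.
(d): Hira matches Tariq: Hira ∈ Finance.
(e) (exactly one): Fynn ∉ Finance.
(c): Gus matches Hira: Gus ∉ Design.
(c): Gus matches Hira: Gus ∈ Finance.

Finance = {Gus, Hira, Tariq}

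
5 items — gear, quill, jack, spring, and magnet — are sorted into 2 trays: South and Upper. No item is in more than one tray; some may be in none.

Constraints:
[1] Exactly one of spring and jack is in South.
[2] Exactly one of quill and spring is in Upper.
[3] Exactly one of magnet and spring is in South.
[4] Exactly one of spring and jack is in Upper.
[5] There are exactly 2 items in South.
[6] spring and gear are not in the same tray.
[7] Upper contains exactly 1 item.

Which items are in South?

South = {jack, magnet}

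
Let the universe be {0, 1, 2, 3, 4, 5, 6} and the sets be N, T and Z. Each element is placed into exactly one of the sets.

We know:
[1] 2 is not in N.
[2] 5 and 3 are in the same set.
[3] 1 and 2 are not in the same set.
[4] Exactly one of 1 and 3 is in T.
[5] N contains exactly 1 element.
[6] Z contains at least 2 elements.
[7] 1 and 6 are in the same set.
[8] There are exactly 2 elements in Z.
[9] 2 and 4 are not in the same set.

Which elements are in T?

T = {0, 2, 3, 5}

From (1): 2 ∉ N.
Suppose 0 ∉ T: no assignment then satisfies all the clues, so 0 ∈ T.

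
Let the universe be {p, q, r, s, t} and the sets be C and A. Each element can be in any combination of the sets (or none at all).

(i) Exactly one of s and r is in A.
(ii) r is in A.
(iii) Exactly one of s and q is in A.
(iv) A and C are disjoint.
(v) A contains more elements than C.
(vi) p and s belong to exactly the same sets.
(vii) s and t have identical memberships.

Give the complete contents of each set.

C = {}; A = {q, r}

From (ii): r ∈ A.
(i) (exactly one): s ∉ A.
(iii) (exactly one): q ∈ A.
(iv) (disjoint): q ∉ C.
(iv) (disjoint): r ∉ C.
(vi): p matches s: p ∉ A.
(vii): t matches s: t ∉ A.
Suppose p ∈ C: no assignment then satisfies all the clues, so p ∉ C.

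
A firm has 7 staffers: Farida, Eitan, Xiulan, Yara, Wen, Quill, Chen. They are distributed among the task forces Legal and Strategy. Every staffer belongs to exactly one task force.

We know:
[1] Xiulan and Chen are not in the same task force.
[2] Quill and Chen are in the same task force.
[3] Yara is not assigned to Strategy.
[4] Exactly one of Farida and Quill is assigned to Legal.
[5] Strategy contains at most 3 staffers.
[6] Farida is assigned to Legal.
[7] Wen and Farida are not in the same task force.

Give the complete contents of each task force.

Legal = {Eitan, Farida, Xiulan, Yara}; Strategy = {Chen, Quill, Wen}

From (3): Yara ∉ Strategy.
From (6): Farida ∈ Legal.
(4) (exactly one): Quill ∉ Legal.
(7): Wen ∉ Legal.
Only one task force left: Yara ∈ Legal.
Only one task force left: Wen ∈ Strategy.
Only one task force left: Quill ∈ Strategy.
(2): Chen matches Quill: Chen ∉ Legal.
(2): Chen matches Quill: Chen ∈ Strategy.
(5): Strategy already has 3, so the rest are out.
Only one task force left: Eitan ∈ Legal.
Only one task force left: Xiulan ∈ Legal.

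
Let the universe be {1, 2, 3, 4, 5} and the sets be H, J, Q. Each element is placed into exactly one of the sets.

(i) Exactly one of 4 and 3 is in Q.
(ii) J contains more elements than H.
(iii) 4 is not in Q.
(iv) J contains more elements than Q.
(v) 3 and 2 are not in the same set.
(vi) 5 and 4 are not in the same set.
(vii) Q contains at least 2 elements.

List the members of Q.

Q = {3, 5}

From (iii): 4 ∉ Q.
(i) (exactly one): 3 ∈ Q.
(v): 2 ∉ Q.
Suppose 1 ∈ Q: no assignment then satisfies all the clues, so 1 ∉ Q.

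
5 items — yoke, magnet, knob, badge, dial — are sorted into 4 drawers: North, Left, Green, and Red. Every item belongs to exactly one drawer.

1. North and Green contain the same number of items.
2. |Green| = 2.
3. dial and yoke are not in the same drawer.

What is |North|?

2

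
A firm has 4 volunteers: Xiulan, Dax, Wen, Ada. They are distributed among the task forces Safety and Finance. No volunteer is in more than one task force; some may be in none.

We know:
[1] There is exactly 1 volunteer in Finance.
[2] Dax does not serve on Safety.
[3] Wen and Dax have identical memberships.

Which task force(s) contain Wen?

Wen: none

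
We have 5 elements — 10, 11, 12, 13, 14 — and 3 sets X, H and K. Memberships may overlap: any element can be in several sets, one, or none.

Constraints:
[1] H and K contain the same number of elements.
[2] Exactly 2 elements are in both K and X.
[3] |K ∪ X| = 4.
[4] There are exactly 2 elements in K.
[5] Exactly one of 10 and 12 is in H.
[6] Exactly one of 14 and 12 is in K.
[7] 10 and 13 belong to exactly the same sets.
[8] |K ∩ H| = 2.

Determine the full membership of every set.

X = {10, 11, 12, 13}; H = {11, 12}; K = {11, 12}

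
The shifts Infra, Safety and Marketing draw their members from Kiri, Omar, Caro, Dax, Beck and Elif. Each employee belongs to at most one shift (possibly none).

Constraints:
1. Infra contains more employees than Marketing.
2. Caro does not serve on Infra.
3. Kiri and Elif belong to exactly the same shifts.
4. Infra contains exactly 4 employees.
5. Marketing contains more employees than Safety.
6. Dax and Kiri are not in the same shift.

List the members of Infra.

Infra = {Beck, Elif, Kiri, Omar}

From (2): Caro ∉ Infra.
Suppose Kiri ∉ Infra: no assignment then satisfies all the clues, so Kiri ∈ Infra.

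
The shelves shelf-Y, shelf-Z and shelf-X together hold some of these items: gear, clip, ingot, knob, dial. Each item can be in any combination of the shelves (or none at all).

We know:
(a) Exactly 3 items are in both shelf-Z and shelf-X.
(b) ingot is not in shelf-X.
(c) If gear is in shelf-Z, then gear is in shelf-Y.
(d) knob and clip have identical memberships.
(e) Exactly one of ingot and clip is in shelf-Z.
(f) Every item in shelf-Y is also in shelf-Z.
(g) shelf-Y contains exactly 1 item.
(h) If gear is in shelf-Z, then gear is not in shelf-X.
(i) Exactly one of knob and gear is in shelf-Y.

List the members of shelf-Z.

shelf-Z = {clip, dial, gear, knob}

From (b): ingot ∉ shelf-X.
Suppose gear ∉ shelf-Z: no assignment then satisfies all the clues, so gear ∈ shelf-Z.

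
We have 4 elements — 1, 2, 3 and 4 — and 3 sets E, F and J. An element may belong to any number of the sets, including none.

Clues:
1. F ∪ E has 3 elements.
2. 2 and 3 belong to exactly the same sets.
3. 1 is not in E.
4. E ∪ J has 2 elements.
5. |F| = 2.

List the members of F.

F = {2, 3}

From (3): 1 ∉ E.
Suppose 1 ∈ F: no assignment then satisfies all the clues, so 1 ∉ F.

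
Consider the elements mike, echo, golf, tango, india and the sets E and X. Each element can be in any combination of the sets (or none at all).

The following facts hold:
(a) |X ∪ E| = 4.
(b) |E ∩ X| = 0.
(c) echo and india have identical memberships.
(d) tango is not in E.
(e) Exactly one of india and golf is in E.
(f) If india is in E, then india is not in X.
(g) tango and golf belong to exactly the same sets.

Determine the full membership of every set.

E = {echo, india}; X = {golf, tango}

From (d): tango ∉ E.
(g): golf matches tango: golf ∉ E.
(e) (exactly one): india ∈ E.
(f): india ∉ X.
(c): echo matches india: echo ∈ E.
(c): echo matches india: echo ∉ X.
Suppose mike ∈ E: no assignment then satisfies all the clues, so mike ∉ E.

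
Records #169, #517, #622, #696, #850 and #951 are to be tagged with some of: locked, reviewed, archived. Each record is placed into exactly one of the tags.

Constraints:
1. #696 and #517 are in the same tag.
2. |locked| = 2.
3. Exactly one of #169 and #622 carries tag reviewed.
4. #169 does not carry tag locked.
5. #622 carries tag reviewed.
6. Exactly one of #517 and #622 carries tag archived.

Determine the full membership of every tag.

locked = {#850, #951}; reviewed = {#622}; archived = {#169, #517, #696}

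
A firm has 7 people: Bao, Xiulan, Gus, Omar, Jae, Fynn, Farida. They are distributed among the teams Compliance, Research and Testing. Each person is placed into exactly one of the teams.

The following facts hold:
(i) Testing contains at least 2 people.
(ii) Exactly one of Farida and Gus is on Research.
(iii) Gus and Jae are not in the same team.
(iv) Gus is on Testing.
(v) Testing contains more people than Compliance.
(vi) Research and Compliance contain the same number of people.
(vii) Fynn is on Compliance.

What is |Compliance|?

2

From (iv): Gus ∈ Testing.
From (vii): Fynn ∈ Compliance.
(ii) (exactly one): Farida ∈ Research.
(iii): Jae ∉ Testing.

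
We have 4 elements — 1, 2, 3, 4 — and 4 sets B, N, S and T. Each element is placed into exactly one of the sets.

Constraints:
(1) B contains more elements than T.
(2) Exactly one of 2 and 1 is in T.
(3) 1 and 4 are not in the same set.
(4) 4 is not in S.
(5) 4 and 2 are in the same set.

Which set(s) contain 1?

1: T

From (4): 4 ∉ S.
(5): 2 matches 4: 2 ∉ S.
Suppose 1 ∈ B: no assignment then satisfies all the clues, so 1 ∉ B.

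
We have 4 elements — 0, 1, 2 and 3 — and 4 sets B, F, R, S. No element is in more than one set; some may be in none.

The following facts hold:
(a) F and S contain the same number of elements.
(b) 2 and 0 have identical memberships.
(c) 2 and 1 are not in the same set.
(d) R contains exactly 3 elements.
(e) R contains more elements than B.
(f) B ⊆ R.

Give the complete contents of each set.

B = {}; F = {}; R = {0, 2, 3}; S = {}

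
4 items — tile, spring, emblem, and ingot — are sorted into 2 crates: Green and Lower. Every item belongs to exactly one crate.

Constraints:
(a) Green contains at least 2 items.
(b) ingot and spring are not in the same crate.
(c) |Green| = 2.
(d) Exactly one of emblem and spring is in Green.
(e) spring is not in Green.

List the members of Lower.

From (e): spring ∉ Green.
(d) (exactly one): emblem ∈ Green.
Only one crate left: spring ∈ Lower.
(b): ingot ∉ Lower.
Only one crate left: ingot ∈ Green.
(c): Green already has 2, so the rest are out.
Only one crate left: tile ∈ Lower.

Lower = {spring, tile}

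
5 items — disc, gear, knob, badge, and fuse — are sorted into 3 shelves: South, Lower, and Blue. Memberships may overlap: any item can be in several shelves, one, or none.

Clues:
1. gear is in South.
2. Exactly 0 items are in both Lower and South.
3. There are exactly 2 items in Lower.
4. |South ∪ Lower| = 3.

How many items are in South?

1

From (1): gear ∈ South.
Suppose disc ∈ South: no assignment then satisfies all the clues, so disc ∉ South.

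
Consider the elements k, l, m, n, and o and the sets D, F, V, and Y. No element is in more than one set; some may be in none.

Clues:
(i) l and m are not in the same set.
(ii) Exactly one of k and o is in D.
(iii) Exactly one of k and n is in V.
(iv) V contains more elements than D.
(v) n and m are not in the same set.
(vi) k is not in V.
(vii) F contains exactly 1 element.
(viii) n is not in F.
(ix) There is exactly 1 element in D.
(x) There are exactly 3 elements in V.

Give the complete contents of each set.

D = {k}; F = {m}; V = {l, n, o}; Y = {}

From (vi): k ∉ V.
From (viii): n ∉ F.
(iii) (exactly one): n ∈ V.
(v): m ∉ V.
(x): only 3 candidates remain for V, so all are in.
(ii) (exactly one): k ∈ D.
(vii): only 1 candidates remain for F, so all are in.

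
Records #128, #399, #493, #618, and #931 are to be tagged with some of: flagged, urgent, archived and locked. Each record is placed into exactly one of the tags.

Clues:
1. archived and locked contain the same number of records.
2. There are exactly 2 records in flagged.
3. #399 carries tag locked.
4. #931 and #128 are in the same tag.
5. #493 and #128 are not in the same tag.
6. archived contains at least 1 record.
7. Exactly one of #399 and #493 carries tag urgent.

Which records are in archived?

archived = {#618}

From (3): #399 ∈ locked.
(7) (exactly one): #493 ∈ urgent.
(5): #128 ∉ urgent.
(4): #931 matches #128: #931 ∉ urgent.
Suppose #128 ∈ archived: no assignment then satisfies all the clues, so #128 ∉ archived.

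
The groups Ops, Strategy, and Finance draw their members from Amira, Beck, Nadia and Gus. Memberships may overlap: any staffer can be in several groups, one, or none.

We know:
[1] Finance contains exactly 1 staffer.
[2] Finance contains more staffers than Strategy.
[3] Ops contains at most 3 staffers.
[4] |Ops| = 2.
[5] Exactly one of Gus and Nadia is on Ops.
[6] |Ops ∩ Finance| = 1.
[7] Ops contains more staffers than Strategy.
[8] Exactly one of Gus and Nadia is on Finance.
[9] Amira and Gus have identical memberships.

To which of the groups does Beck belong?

Beck: Ops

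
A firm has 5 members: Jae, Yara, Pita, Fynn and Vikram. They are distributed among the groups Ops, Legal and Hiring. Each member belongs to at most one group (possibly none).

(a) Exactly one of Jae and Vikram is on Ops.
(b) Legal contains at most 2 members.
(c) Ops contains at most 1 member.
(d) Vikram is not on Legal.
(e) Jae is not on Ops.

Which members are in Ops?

From (d): Vikram ∉ Legal.
From (e): Jae ∉ Ops.
(a) (exactly one): Vikram ∈ Ops.
(c): Ops already has 1, so the rest are out.

Ops = {Vikram}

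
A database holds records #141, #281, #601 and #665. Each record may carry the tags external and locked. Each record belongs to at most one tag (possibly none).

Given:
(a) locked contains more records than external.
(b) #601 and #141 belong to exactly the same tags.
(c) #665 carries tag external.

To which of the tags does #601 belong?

From (c): #665 ∈ external.
Suppose #601 ∈ external: no assignment then satisfies all the clues, so #601 ∉ external.

#601: locked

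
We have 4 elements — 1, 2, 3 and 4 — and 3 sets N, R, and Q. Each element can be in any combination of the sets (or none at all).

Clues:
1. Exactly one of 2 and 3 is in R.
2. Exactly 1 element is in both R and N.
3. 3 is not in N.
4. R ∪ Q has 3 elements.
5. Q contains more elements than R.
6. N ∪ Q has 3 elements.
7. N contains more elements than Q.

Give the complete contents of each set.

N = {1, 2, 4}; R = {2}; Q = {1, 4}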